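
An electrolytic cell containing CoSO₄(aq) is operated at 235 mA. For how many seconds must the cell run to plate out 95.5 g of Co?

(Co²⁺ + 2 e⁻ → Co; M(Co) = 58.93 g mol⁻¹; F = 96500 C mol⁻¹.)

n(Co) = m/M = 95.5 / 58.93 = 1.621 mol.
Each Co atom requires 2 electrons, so n(e⁻) = 2 × 1.621 = 3.241 mol.
Q = n(e⁻)·F = 3.241 × 96500 = 312800 C.
t = Q/I = 312800 / 0.2350 A = 1331000 s.

1.33 × 10⁶ s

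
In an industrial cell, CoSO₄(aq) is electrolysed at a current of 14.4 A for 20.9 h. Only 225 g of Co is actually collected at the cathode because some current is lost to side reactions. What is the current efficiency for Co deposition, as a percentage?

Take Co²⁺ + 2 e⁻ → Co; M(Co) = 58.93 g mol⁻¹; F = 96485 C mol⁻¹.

Q = I·t = 14.40 × 75240 = 1083000 C; n(e⁻) = 1083000/96485 = 11.23 mol.
Theoretical n(Co) = n(e⁻)/2 = 5.615 mol, i.e. m_theo = 5.615 × 58.93 = 330.9 g.
Efficiency = m_actual / m_theo = 225 / 330.9 = 68.0 %.

68.0 %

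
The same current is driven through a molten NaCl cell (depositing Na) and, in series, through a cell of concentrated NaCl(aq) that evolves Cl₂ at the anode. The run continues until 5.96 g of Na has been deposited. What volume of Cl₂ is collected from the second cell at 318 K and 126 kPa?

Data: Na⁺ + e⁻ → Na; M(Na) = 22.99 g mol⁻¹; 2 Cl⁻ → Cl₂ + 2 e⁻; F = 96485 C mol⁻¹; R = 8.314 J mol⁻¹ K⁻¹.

2.72 L

n(Na) = 5.96 / 22.99 = 0.2592 mol, so n(e⁻) = 1 × 0.2592 = 0.2592 mol.
The cells are in series, so the same 0.2592 mol of electrons passes through the second cell.
2 Cl⁻ → Cl₂ + 2 e⁻ — 2 mol e⁻ per mol Cl₂, so n(Cl₂) = 0.2592/2 = 0.1296 mol.
V = nRT/P = (0.1296 × 8.314 × 318) / (126 × 10³) = 0.00272 m³ = 2.72 L.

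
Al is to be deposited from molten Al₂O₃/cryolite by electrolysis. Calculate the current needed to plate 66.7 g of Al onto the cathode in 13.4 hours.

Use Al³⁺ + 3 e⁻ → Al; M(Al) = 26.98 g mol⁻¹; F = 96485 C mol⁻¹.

14.8 A

n(Al) = 66.7 / 26.98 = 2.472 mol.
n(e⁻) = 3 × 2.472 = 7.417 mol.
Q = n(e⁻)·F = 7.417 × 96485 = 715600 C.
I = Q/t = 715600 / 48240 s = 14.8 A.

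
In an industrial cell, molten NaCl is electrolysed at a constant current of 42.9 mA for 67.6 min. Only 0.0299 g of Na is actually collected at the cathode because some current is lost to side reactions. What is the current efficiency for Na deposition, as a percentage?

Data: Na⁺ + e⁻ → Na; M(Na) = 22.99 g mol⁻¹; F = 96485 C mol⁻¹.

Q = I·t = 0.04290 × 4056.0 = 174.0 C; n(e⁻) = 174.0/96485 = 0.001803 mol.
Theoretical n(Na) = n(e⁻)/1 = 0.001803 mol, i.e. m_theo = 0.001803 × 22.99 = 0.04146 g.
Efficiency = m_actual / m_theo = 0.0299 / 0.04146 = 72.1 %.

72.1 %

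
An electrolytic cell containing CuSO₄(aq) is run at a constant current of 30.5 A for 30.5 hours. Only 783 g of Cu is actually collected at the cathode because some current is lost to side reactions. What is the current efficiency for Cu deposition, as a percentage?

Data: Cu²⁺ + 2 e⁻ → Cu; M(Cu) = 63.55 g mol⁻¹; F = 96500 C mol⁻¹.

Q = I·t = 30.50 × 109800 = 3349000 C; n(e⁻) = 3349000/96500 = 34.70 mol.
Theoretical n(Cu) = n(e⁻)/2 = 17.35 mol, i.e. m_theo = 17.35 × 63.55 = 1103 g.
Efficiency = m_actual / m_theo = 783 / 1103 = 71.0 %.

71.0 %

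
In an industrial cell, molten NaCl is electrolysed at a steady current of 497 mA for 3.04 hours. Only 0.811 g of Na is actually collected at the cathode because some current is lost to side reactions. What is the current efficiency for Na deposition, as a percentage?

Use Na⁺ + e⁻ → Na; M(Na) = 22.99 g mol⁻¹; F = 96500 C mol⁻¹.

62.6 %

Q = I·t = 0.4970 × 10944 = 5439 C; n(e⁻) = 5439/96500 = 0.05636 mol.
Theoretical n(Na) = n(e⁻)/1 = 0.05636 mol, i.e. m_theo = 0.05636 × 22.99 = 1.296 g.
Efficiency = m_actual / m_theo = 0.811 / 1.296 = 62.6 %.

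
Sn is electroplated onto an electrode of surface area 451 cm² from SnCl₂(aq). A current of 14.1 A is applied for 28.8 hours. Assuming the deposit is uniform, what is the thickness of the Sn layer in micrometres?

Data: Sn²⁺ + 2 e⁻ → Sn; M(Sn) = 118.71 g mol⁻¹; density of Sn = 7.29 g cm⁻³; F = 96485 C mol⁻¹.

2740 μm

Q = I·t = 14.10 × 103680 = 1462000 C; n(e⁻) = 15.15 mol.
n(Sn) = n(e⁻)/2 = 7.576 mol, so m = 7.576 × 118.71 = 899.3 g.
Volume = m/ρ = 899.3 / 7.29 = 123.4 cm³.
Thickness = V/A = 123.4 / 451 = 0.274 cm = 2740 μm.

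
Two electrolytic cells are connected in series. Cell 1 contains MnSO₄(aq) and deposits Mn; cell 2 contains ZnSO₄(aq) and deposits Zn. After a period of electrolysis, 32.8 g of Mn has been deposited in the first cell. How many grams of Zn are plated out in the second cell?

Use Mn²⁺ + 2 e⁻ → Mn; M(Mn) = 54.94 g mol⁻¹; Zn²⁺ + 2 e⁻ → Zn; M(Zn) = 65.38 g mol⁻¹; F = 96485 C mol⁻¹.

n(Mn) = 32.8 / 54.94 = 0.5970 mol.
Since Mn²⁺ + 2 e⁻ → Mn, n(e⁻) passed = 2 × 0.5970 = 1.194 mol.
Cells in series carry the same charge, so the same 1.194 mol of electrons passes through cell 2.
Zn²⁺ + 2 e⁻ → Zn, so n(Zn) = 1.194 / 2 = 0.5970 mol.
m(Zn) = 0.5970 × 65.38 = 39.0 g.

39.0 g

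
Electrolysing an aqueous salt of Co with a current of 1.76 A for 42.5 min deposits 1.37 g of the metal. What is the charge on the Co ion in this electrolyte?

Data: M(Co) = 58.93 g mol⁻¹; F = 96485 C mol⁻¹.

+2

Q = I·t = 1.760 A × 2550.0 s = 4488 C, so n(e⁻) = 4488/96485 = 0.04652 mol.
n(Co) deposited = 1.37 / 58.93 = 0.02325 mol.
Electrons per atom = n(e⁻)/n(Co) = 0.04652 / 0.02325 = 2.00 ≈ 2, so the ion is Co²⁺.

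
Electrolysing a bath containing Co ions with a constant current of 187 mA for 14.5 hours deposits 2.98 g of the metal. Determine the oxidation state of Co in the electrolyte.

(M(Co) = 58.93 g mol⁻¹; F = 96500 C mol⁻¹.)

Q = I·t = 0.1870 A × 52200 s = 9761 C, so n(e⁻) = 9761/96500 = 0.1012 mol.
n(Co) deposited = 2.98 / 58.93 = 0.05057 mol.
Electrons per atom = n(e⁻)/n(Co) = 0.1012 / 0.05057 = 2.00 ≈ 2, so the ion is Co²⁺.

+2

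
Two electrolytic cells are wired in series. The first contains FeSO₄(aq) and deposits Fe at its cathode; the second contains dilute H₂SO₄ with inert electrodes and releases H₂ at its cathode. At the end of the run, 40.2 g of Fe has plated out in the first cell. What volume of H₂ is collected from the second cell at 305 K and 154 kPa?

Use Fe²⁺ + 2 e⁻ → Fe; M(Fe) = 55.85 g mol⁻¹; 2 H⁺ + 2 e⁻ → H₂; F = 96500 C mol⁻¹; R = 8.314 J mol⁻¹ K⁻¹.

n(Fe) = 40.2 / 55.85 = 0.7198 mol, so n(e⁻) = 2 × 0.7198 = 1.440 mol.
The cells are in series, so the same 1.440 mol of electrons passes through the second cell.
2 H⁺ + 2 e⁻ → H₂ — 2 mol e⁻ per mol H₂, so n(H₂) = 1.440/2 = 0.7198 mol.
V = nRT/P = (0.7198 × 8.314 × 305) / (154 × 10³) = 0.0119 m³ = 11.9 L.

11.9 L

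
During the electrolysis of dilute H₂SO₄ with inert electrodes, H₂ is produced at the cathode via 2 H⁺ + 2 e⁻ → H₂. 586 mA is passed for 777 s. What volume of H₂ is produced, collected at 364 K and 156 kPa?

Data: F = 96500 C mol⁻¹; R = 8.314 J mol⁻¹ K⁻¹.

0.0458 L

Q = I·t = 0.5860 A × 777.00 s = 455.3 C.
n(e⁻) = Q/F = 455.3 / 96500 = 0.004718 mol.
2 electrons are transferred per H₂ molecule, so n(H₂) = 0.004718 / 2 = 0.002359 mol.
V = nRT/P = (0.002359 × 8.314 × 364) / (156 × 10³ Pa) = 4.58 × 10⁻⁵ m³ = 0.0458 L.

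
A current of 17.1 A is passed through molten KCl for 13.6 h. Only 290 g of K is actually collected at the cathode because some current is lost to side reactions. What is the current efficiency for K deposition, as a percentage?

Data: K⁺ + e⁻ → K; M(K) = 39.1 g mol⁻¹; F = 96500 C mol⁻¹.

Q = I·t = 17.10 × 48960 = 837200 C; n(e⁻) = 837200/96500 = 8.676 mol.
Theoretical n(K) = n(e⁻)/1 = 8.676 mol, i.e. m_theo = 8.676 × 39.1 = 339.2 g.
Efficiency = m_actual / m_theo = 290 / 339.2 = 85.5 %.

85.5 %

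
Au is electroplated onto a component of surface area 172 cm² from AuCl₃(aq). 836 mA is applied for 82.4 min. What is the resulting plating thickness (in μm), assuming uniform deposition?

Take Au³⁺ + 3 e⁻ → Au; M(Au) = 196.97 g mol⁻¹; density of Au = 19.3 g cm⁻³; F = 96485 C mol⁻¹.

Q = I·t = 0.8360 × 4944.0 = 4133 C; n(e⁻) = 0.04284 mol.
n(Au) = n(e⁻)/3 = 0.01428 mol, so m = 0.01428 × 196.97 = 2.813 g.
Volume = m/ρ = 2.813 / 19.3 = 0.1457 cm³.
Thickness = V/A = 0.1457 / 172 = 8.47 × 10⁻⁴ cm = 8.47 μm.

8.47 μm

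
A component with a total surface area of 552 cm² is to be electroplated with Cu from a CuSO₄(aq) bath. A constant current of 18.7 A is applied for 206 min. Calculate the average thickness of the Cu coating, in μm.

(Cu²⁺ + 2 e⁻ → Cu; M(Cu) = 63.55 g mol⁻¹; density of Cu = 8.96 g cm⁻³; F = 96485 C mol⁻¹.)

Q = I·t = 18.70 × 12360 = 231100 C; n(e⁻) = 2.396 mol.
n(Cu) = n(e⁻)/2 = 1.198 mol, so m = 1.198 × 63.55 = 76.12 g.
Volume = m/ρ = 76.12 / 8.96 = 8.495 cm³.
Thickness = V/A = 8.495 / 552 = 0.0154 cm = 154 μm.

154 μm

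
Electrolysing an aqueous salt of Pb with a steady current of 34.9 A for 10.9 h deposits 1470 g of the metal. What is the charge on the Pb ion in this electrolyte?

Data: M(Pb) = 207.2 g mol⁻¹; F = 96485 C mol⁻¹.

Q = I·t = 34.90 A × 39240 s = 1369000 C, so n(e⁻) = 1369000/96485 = 14.19 mol.
n(Pb) deposited = 1470 / 207.2 = 7.095 mol.
Electrons per atom = n(e⁻)/n(Pb) = 14.19 / 7.095 = 2.00 ≈ 2, so the ion is Pb²⁺.

+2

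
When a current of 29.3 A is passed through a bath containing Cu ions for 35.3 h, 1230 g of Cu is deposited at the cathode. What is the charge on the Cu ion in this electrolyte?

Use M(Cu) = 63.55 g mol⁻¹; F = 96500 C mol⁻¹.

Q = I·t = 29.30 A × 127080 s = 3723000 C, so n(e⁻) = 3723000/96500 = 38.58 mol.
n(Cu) deposited = 1230 / 63.55 = 19.35 mol.
Electrons per atom = n(e⁻)/n(Cu) = 38.58 / 19.35 = 1.99 ≈ 2, so the ion is Cu²⁺.

+2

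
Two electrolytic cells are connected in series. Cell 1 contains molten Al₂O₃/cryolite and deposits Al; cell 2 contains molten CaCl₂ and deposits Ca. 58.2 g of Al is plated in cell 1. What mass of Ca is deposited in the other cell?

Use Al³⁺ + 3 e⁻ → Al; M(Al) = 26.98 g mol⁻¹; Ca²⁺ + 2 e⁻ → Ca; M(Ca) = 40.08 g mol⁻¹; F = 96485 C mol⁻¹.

n(Al) = 58.2 / 26.98 = 2.157 mol.
Since Al³⁺ + 3 e⁻ → Al, n(e⁻) passed = 3 × 2.157 = 6.471 mol.
Cells in series carry the same charge, so the same 6.471 mol of electrons passes through cell 2.
Ca²⁺ + 2 e⁻ → Ca, so n(Ca) = 6.471 / 2 = 3.236 mol.
m(Ca) = 3.236 × 40.08 = 130 g.

130 g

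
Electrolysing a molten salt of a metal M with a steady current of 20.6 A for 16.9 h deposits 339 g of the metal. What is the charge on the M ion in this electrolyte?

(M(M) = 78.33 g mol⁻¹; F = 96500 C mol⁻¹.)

+3

Q = I·t = 20.60 A × 60840 s = 1253000 C, so n(e⁻) = 1253000/96500 = 12.99 mol.
n(M) deposited = 339 / 78.33 = 4.328 mol.
Electrons per atom = n(e⁻)/n(M) = 12.99 / 4.328 = 3.00 ≈ 3, so the ion is M³⁺.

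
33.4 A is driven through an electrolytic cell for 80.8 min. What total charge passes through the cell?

1.62 × 10⁵ C

Q = I·t = 33.40 A × 4848.0 s = 1.62 × 10⁵ C.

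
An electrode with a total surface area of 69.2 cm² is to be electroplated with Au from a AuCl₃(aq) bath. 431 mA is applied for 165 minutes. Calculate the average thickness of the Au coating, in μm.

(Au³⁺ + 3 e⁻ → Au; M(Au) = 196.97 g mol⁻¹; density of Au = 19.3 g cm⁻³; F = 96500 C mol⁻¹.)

21.7 μm

Q = I·t = 0.4310 × 9900.0 = 4267 C; n(e⁻) = 0.04422 mol.
n(Au) = n(e⁻)/3 = 0.01474 mol, so m = 0.01474 × 196.97 = 2.903 g.
Volume = m/ρ = 2.903 / 19.3 = 0.1504 cm³.
Thickness = V/A = 0.1504 / 69.2 = 0.00217 cm = 21.7 μm.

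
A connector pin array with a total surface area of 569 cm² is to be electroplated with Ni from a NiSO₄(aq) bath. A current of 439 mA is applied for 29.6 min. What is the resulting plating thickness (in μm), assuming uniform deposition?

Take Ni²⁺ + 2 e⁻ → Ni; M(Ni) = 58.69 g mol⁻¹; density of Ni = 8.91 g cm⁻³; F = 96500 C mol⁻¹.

0.468 μm

Q = I·t = 0.4390 × 1776.0 = 779.7 C; n(e⁻) = 0.008079 mol.
n(Ni) = n(e⁻)/2 = 0.004040 mol, so m = 0.004040 × 58.69 = 0.2371 g.
Volume = m/ρ = 0.2371 / 8.91 = 0.02661 cm³.
Thickness = V/A = 0.02661 / 569 = 4.68 × 10⁻⁵ cm = 0.468 μm.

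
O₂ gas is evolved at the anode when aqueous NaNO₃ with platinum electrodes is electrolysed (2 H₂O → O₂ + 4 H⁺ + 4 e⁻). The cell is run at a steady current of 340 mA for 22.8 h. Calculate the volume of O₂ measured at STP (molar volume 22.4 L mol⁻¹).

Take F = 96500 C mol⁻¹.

1.62 L

Q = I·t = 0.3400 A × 82080 s = 27910 C.
n(e⁻) = Q/F = 27910 / 96500 = 0.2892 mol.
4 electrons are transferred per O₂ molecule, so n(O₂) = 0.2892 / 4 = 0.07230 mol.
V = n × V_m = 0.07230 × 22.4 = 1.62 L.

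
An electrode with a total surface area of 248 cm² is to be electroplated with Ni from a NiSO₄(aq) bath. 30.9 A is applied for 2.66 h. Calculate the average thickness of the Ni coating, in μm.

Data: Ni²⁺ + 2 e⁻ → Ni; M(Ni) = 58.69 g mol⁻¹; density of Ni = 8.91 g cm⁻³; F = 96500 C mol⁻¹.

Q = I·t = 30.90 × 9576.0 = 295900 C; n(e⁻) = 3.066 mol.
n(Ni) = n(e⁻)/2 = 1.533 mol, so m = 1.533 × 58.69 = 89.98 g.
Volume = m/ρ = 89.98 / 8.91 = 10.10 cm³.
Thickness = V/A = 10.10 / 248 = 0.0407 cm = 407 μm.

407 μm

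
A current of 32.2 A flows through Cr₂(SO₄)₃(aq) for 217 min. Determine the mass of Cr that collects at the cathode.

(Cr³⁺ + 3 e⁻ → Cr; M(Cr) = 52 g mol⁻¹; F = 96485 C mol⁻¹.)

75.3 g

Q = I·t = 32.20 A × 13020 s = 419200 C.
n(e⁻) = Q/F = 419200 / 96485 = 4.345 mol.
Cr³⁺ + 3 e⁻ → Cr, so n(Cr) = n(e⁻)/3 = 1.448 mol.
m = n·M = 1.448 × 52 = 75.3 g.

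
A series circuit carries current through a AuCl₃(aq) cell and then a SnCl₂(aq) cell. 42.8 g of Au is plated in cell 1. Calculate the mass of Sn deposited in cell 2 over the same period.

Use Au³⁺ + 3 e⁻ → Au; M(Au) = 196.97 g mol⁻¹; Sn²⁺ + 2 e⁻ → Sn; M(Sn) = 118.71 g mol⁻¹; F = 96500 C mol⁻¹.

38.7 g

n(Au) = 42.8 / 196.97 = 0.2173 mol.
Since Au³⁺ + 3 e⁻ → Au, n(e⁻) passed = 3 × 0.2173 = 0.6519 mol.
Cells in series carry the same charge, so the same 0.6519 mol of electrons passes through cell 2.
Sn²⁺ + 2 e⁻ → Sn, so n(Sn) = 0.6519 / 2 = 0.3259 mol.
m(Sn) = 0.3259 × 118.71 = 38.7 g.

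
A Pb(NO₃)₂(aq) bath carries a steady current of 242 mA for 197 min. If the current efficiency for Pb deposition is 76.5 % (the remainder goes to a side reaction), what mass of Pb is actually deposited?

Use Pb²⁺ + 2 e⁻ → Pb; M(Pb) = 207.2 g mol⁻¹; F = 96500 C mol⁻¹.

2.35 g

Q = I·t = 0.2420 × 11820 = 2860 C.
n(e⁻) = 2860/96500 = 0.02964 mol; theoretically n(Pb) = 0.02964/2 = 0.01482 mol, m_theo = 3.071 g.
At 76.5 % efficiency, m_actual = 0.765 × 3.071 = 2.35 g.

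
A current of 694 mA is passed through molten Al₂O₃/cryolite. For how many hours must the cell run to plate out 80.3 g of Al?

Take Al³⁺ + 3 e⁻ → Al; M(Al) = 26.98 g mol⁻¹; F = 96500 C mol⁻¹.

345 h

n(Al) = m/M = 80.3 / 26.98 = 2.976 mol.
Each Al atom requires 3 electrons, so n(e⁻) = 3 × 2.976 = 8.929 mol.
Q = n(e⁻)·F = 8.929 × 96500 = 861600 C.
t = Q/I = 861600 / 0.6940 A = 1242000 s = 345 h.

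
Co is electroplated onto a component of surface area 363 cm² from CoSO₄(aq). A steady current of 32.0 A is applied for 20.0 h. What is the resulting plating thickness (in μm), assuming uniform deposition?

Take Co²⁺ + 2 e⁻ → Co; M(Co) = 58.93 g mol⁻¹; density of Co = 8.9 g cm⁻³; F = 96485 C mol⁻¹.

Q = I·t = 32.00 × 72000 = 2304000 C; n(e⁻) = 23.88 mol.
n(Co) = n(e⁻)/2 = 11.94 mol, so m = 11.94 × 58.93 = 703.6 g.
Volume = m/ρ = 703.6 / 8.9 = 79.06 cm³.
Thickness = V/A = 79.06 / 363 = 0.218 cm = 2180 μm.

2180 μm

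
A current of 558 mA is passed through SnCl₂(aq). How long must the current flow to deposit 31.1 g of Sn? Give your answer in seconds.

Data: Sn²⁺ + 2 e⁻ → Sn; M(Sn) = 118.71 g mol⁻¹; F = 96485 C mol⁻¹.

n(Sn) = m/M = 31.1 / 118.71 = 0.2620 mol.
Each Sn atom requires 2 electrons, so n(e⁻) = 2 × 0.2620 = 0.5240 mol.
Q = n(e⁻)·F = 0.5240 × 96485 = 50550 C.
t = Q/I = 50550 / 0.5580 A = 90600 s.

90600 s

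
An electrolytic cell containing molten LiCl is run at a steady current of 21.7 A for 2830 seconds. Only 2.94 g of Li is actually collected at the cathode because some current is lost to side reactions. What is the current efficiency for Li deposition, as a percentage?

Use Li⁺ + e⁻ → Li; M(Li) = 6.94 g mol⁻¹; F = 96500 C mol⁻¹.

66.6 %

Q = I·t = 21.70 × 2830.0 = 61410 C; n(e⁻) = 61410/96500 = 0.6364 mol.
Theoretical n(Li) = n(e⁻)/1 = 0.6364 mol, i.e. m_theo = 0.6364 × 6.94 = 4.417 g.
Efficiency = m_actual / m_theo = 2.94 / 4.417 = 66.6 %.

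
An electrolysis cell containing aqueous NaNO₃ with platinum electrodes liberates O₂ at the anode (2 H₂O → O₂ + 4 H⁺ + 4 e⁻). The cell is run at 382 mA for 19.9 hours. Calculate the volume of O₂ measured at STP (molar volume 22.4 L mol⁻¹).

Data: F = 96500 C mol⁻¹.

1.59 L

Q = I·t = 0.3820 A × 71640 s = 27370 C.
n(e⁻) = Q/F = 27370 / 96500 = 0.2836 mol.
4 electrons are transferred per O₂ molecule, so n(O₂) = 0.2836 / 4 = 0.07090 mol.
V = n × V_m = 0.07090 × 22.4 = 1.59 L.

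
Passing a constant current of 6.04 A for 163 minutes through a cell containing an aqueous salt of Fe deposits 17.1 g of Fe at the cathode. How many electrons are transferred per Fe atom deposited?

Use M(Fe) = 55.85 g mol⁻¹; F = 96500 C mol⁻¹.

Q = I·t = 6.040 A × 9780.0 s = 59070 C, so n(e⁻) = 59070/96500 = 0.6121 mol.
n(Fe) deposited = 17.1 / 55.85 = 0.3062 mol.
Electrons per atom = n(e⁻)/n(Fe) = 0.6121 / 0.3062 = 2.00 ≈ 2, so the ion is Fe²⁺.

2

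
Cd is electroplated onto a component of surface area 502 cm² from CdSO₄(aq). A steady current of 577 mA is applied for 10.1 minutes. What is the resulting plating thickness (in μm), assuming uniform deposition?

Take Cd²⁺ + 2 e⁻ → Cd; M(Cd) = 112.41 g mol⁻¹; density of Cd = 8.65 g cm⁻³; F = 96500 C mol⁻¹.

0.469 μm

Q = I·t = 0.5770 × 606.00 = 349.7 C; n(e⁻) = 0.003623 mol.
n(Cd) = n(e⁻)/2 = 0.001812 mol, so m = 0.001812 × 112.41 = 0.2037 g.
Volume = m/ρ = 0.2037 / 8.65 = 0.02354 cm³.
Thickness = V/A = 0.02354 / 502 = 4.69 × 10⁻⁵ cm = 0.469 μm.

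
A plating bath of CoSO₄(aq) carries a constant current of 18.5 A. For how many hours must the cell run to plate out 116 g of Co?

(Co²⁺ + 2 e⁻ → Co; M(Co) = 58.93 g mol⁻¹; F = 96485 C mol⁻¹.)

5.70 h

n(Co) = m/M = 116 / 58.93 = 1.968 mol.
Each Co atom requires 2 electrons, so n(e⁻) = 2 × 1.968 = 3.937 mol.
Q = n(e⁻)·F = 3.937 × 96485 = 379800 C.
t = Q/I = 379800 / 18.50 A = 20530 s = 5.70 h.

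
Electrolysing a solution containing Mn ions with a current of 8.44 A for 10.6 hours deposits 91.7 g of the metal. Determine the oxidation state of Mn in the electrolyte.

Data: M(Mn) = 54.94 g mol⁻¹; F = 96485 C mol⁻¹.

Q = I·t = 8.440 A × 38160 s = 322100 C, so n(e⁻) = 322100/96485 = 3.338 mol.
n(Mn) deposited = 91.7 / 54.94 = 1.669 mol.
Electrons per atom = n(e⁻)/n(Mn) = 3.338 / 1.669 = 2.00 ≈ 2, so the ion is Mn²⁺.

+2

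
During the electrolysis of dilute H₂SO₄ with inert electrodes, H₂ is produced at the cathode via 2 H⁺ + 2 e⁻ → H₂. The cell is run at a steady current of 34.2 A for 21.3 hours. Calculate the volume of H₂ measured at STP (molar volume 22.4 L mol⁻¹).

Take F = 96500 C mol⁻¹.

304 L

Q = I·t = 34.20 A × 76680 s = 2622000 C.
n(e⁻) = Q/F = 2622000 / 96500 = 27.18 mol.
2 electrons are transferred per H₂ molecule, so n(H₂) = 27.18 / 2 = 13.59 mol.
V = n × V_m = 13.59 × 22.4 = 304 L.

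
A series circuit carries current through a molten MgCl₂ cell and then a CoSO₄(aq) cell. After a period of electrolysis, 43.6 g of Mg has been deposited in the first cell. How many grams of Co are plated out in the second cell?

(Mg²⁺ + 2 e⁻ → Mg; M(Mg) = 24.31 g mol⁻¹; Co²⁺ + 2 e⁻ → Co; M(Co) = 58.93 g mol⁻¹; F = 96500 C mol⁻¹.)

106 g

n(Mg) = 43.6 / 24.31 = 1.794 mol.
Since Mg²⁺ + 2 e⁻ → Mg, n(e⁻) passed = 2 × 1.794 = 3.587 mol.
Cells in series carry the same charge, so the same 3.587 mol of electrons passes through cell 2.
Co²⁺ + 2 e⁻ → Co, so n(Co) = 3.587 / 2 = 1.794 mol.
m(Co) = 1.794 × 58.93 = 106 g.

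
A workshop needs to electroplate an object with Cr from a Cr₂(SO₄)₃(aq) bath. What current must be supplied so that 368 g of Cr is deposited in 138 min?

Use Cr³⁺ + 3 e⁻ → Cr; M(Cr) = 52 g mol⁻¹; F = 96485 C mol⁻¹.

247 A

n(Cr) = 368 / 52 = 7.077 mol.
n(e⁻) = 3 × 7.077 = 21.23 mol.
Q = n(e⁻)·F = 21.23 × 96485 = 2048000 C.
I = Q/t = 2048000 / 8280.0 s = 247 A.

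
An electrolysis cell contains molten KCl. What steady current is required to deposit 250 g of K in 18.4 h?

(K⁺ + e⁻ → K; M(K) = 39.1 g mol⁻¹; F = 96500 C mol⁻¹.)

9.31 A

n(K) = 250 / 39.1 = 6.394 mol.
n(e⁻) = 1 × 6.394 = 6.394 mol.
Q = n(e⁻)·F = 6.394 × 96500 = 617000 C.
I = Q/t = 617000 / 66240 s = 9.31 A.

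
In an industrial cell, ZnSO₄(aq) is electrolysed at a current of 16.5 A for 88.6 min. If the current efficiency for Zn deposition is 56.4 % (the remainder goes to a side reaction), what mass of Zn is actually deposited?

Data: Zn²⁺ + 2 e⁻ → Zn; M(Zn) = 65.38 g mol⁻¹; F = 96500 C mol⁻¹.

16.8 g

Q = I·t = 16.50 × 5316.0 = 87710 C.
n(e⁻) = 87710/96500 = 0.9090 mol; theoretically n(Zn) = 0.9090/2 = 0.4545 mol, m_theo = 29.71 g.
At 56.4 % efficiency, m_actual = 0.564 × 29.71 = 16.8 g.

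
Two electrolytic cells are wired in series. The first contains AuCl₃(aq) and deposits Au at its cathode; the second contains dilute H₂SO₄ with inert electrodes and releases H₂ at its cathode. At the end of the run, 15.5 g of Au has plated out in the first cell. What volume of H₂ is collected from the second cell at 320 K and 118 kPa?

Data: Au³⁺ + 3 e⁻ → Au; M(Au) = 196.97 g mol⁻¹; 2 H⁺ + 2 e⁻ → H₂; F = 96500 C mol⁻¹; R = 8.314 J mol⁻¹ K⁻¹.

2.66 L

n(Au) = 15.5 / 196.97 = 0.07869 mol, so n(e⁻) = 3 × 0.07869 = 0.2361 mol.
The cells are in series, so the same 0.2361 mol of electrons passes through the second cell.
2 H⁺ + 2 e⁻ → H₂ — 2 mol e⁻ per mol H₂, so n(H₂) = 0.2361/2 = 0.1180 mol.
V = nRT/P = (0.1180 × 8.314 × 320) / (118 × 10³) = 0.00266 m³ = 2.66 L.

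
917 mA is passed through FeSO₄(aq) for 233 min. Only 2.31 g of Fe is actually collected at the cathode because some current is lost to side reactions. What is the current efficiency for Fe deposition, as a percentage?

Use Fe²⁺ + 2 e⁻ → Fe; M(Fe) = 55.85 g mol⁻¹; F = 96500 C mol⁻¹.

Q = I·t = 0.9170 × 13980 = 12820 C; n(e⁻) = 12820/96500 = 0.1328 mol.
Theoretical n(Fe) = n(e⁻)/2 = 0.06642 mol, i.e. m_theo = 0.06642 × 55.85 = 3.710 g.
Efficiency = m_actual / m_theo = 2.31 / 3.710 = 62.3 %.

62.3 %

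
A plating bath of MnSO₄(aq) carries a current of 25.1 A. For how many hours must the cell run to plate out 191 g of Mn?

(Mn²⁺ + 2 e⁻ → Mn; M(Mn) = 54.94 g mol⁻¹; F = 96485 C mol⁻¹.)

n(Mn) = m/M = 191 / 54.94 = 3.477 mol.
Each Mn atom requires 2 electrons, so n(e⁻) = 2 × 3.477 = 6.953 mol.
Q = n(e⁻)·F = 6.953 × 96485 = 670900 C.
t = Q/I = 670900 / 25.10 A = 26730 s = 7.42 h.

7.42 h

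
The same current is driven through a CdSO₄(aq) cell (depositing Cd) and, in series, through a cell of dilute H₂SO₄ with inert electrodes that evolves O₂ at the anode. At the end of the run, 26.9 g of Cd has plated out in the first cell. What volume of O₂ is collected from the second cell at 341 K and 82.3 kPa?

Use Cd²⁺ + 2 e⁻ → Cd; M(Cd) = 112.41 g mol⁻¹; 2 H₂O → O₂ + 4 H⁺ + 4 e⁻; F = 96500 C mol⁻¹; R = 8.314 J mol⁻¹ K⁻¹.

n(Cd) = 26.9 / 112.41 = 0.2393 mol, so n(e⁻) = 2 × 0.2393 = 0.4786 mol.
The cells are in series, so the same 0.4786 mol of electrons passes through the second cell.
2 H₂O → O₂ + 4 H⁺ + 4 e⁻ — 4 mol e⁻ per mol O₂, so n(O₂) = 0.4786/4 = 0.1197 mol.
V = nRT/P = (0.1197 × 8.314 × 341) / (82.3 × 10³) = 0.00412 m³ = 4.12 L.

4.12 L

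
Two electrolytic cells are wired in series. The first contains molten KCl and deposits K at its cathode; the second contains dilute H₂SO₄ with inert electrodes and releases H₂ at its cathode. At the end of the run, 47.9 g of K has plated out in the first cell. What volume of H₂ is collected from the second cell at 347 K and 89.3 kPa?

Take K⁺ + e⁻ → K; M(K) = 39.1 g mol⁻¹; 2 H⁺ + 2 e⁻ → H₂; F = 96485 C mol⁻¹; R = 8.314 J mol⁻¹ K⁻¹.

n(K) = 47.9 / 39.1 = 1.225 mol, so n(e⁻) = 1 × 1.225 = 1.225 mol.
The cells are in series, so the same 1.225 mol of electrons passes through the second cell.
2 H⁺ + 2 e⁻ → H₂ — 2 mol e⁻ per mol H₂, so n(H₂) = 1.225/2 = 0.6125 mol.
V = nRT/P = (0.6125 × 8.314 × 347) / (89.3 × 10³) = 0.0198 m³ = 19.8 L.

19.8 L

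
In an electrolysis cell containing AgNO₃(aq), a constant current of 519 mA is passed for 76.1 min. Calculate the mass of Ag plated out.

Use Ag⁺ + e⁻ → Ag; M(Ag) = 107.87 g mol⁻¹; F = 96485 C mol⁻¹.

2.65 g

Q = I·t = 0.5190 A × 4566.0 s = 2370 C.
n(e⁻) = Q/F = 2370 / 96485 = 0.02456 mol.
Ag⁺ + e⁻ → Ag, so n(Ag) = n(e⁻)/1 = 0.02456 mol.
m = n·M = 0.02456 × 107.87 = 2.65 g.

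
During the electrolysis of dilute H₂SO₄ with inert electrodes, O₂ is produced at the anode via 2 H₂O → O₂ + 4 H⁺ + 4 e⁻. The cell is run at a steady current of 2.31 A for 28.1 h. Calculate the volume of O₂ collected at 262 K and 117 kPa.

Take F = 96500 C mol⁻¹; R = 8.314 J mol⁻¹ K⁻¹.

Q = I·t = 2.310 A × 101160 s = 233700 C.
n(e⁻) = Q/F = 233700 / 96500 = 2.422 mol.
4 electrons are transferred per O₂ molecule, so n(O₂) = 2.422 / 4 = 0.6054 mol.
V = nRT/P = (0.6054 × 8.314 × 262) / (117 × 10³ Pa) = 0.0113 m³ = 11.3 L.

11.3 L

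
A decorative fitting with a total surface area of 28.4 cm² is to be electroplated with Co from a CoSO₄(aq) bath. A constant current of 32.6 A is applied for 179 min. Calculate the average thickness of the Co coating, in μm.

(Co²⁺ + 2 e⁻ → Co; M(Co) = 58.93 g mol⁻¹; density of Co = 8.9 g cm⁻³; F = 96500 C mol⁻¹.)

4230 μm

Q = I·t = 32.60 × 10740 = 350100 C; n(e⁻) = 3.628 mol.
n(Co) = n(e⁻)/2 = 1.814 mol, so m = 1.814 × 58.93 = 106.9 g.
Volume = m/ρ = 106.9 / 8.9 = 12.01 cm³.
Thickness = V/A = 12.01 / 28.4 = 0.423 cm = 4230 μm.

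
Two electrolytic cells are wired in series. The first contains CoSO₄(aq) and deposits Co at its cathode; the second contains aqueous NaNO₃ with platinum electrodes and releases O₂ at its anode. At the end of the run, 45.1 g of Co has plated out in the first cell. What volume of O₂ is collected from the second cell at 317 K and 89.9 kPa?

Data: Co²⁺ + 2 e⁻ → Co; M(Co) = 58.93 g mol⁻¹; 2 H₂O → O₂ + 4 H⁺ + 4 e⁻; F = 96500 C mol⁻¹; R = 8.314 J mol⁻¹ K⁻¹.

11.2 L

n(Co) = 45.1 / 58.93 = 0.7653 mol, so n(e⁻) = 2 × 0.7653 = 1.531 mol.
The cells are in series, so the same 1.531 mol of electrons passes through the second cell.
2 H₂O → O₂ + 4 H⁺ + 4 e⁻ — 4 mol e⁻ per mol O₂, so n(O₂) = 1.531/4 = 0.3827 mol.
V = nRT/P = (0.3827 × 8.314 × 317) / (89.9 × 10³) = 0.0112 m³ = 11.2 L.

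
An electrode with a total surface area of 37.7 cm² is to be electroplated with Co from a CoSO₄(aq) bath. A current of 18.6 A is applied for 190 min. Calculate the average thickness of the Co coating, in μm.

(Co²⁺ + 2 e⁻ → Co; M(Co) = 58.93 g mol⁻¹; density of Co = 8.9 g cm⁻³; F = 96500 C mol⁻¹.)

1930 μm

Q = I·t = 18.60 × 11400 = 212000 C; n(e⁻) = 2.197 mol.
n(Co) = n(e⁻)/2 = 1.099 mol, so m = 1.099 × 58.93 = 64.74 g.
Volume = m/ρ = 64.74 / 8.9 = 7.275 cm³.
Thickness = V/A = 7.275 / 37.7 = 0.193 cm = 1930 μm.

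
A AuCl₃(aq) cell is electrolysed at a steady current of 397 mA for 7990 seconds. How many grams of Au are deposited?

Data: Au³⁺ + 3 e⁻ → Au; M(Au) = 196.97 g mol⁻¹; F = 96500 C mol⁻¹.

Q = I·t = 0.3970 A × 7990.0 s = 3172 C.
n(e⁻) = Q/F = 3172 / 96500 = 0.03287 mol.
Au³⁺ + 3 e⁻ → Au, so n(Au) = n(e⁻)/3 = 0.01096 mol.
m = n·M = 0.01096 × 196.97 = 2.16 g.

2.16 g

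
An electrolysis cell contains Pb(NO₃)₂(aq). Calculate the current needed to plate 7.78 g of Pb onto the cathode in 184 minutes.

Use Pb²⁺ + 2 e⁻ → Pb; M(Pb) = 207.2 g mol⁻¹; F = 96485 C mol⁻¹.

0.656 A

n(Pb) = 7.78 / 207.2 = 0.03755 mol.
n(e⁻) = 2 × 0.03755 = 0.07510 mol.
Q = n(e⁻)·F = 0.07510 × 96485 = 7246 C.
I = Q/t = 7246 / 11040 s = 0.656 A.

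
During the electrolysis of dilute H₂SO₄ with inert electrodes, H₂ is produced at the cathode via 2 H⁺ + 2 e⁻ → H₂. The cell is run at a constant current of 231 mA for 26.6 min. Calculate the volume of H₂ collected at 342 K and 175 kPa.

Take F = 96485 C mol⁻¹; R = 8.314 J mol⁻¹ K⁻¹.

0.0310 L

Q = I·t = 0.2310 A × 1596.0 s = 368.7 C.
n(e⁻) = Q/F = 368.7 / 96485 = 0.003821 mol.
2 electrons are transferred per H₂ molecule, so n(H₂) = 0.003821 / 2 = 0.001911 mol.
V = nRT/P = (0.001911 × 8.314 × 342) / (175 × 10³ Pa) = 3.10 × 10⁻⁵ m³ = 0.0310 L.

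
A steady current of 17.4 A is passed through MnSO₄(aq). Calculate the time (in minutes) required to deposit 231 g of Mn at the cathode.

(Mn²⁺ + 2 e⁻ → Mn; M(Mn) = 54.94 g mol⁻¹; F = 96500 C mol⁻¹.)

n(Mn) = m/M = 231 / 54.94 = 4.205 mol.
Each Mn atom requires 2 electrons, so n(e⁻) = 2 × 4.205 = 8.409 mol.
Q = n(e⁻)·F = 8.409 × 96500 = 811500 C.
t = Q/I = 811500 / 17.40 A = 46640 s = 777 min.

777 min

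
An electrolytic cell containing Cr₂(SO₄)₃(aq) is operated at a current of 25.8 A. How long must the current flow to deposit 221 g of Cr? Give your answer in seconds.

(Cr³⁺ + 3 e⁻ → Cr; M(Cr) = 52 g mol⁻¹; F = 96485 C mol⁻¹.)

n(Cr) = m/M = 221 / 52 = 4.250 mol.
Each Cr atom requires 3 electrons, so n(e⁻) = 3 × 4.250 = 12.75 mol.
Q = n(e⁻)·F = 12.75 × 96485 = 1230000 C.
t = Q/I = 1230000 / 25.80 A = 47680 s.

47700 s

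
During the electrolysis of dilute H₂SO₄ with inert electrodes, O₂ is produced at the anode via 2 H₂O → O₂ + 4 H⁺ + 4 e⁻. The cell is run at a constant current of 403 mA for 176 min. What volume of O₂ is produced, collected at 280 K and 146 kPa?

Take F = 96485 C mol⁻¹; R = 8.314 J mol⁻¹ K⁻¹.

0.176 L

Q = I·t = 0.4030 A × 10560 s = 4256 C.
n(e⁻) = Q/F = 4256 / 96485 = 0.04411 mol.
4 electrons are transferred per O₂ molecule, so n(O₂) = 0.04411 / 4 = 0.01103 mol.
V = nRT/P = (0.01103 × 8.314 × 280) / (146 × 10³ Pa) = 1.76 × 10⁻⁴ m³ = 0.176 L.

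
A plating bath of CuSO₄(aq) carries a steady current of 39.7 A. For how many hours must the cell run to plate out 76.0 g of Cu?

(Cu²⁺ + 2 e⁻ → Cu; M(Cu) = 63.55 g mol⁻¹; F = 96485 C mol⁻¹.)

1.61 h

n(Cu) = m/M = 76.0 / 63.55 = 1.196 mol.
Each Cu atom requires 2 electrons, so n(e⁻) = 2 × 1.196 = 2.392 mol.
Q = n(e⁻)·F = 2.392 × 96485 = 230800 C.
t = Q/I = 230800 / 39.70 A = 5813 s = 1.61 h.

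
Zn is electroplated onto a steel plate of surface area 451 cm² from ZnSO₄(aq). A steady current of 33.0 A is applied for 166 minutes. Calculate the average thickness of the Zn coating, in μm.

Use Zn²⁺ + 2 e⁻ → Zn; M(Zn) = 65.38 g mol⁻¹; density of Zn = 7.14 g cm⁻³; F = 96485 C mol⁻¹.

Q = I·t = 33.00 × 9960.0 = 328700 C; n(e⁻) = 3.407 mol.
n(Zn) = n(e⁻)/2 = 1.703 mol, so m = 1.703 × 65.38 = 111.4 g.
Volume = m/ρ = 111.4 / 7.14 = 15.60 cm³.
Thickness = V/A = 15.60 / 451 = 0.0346 cm = 346 μm.

346 μm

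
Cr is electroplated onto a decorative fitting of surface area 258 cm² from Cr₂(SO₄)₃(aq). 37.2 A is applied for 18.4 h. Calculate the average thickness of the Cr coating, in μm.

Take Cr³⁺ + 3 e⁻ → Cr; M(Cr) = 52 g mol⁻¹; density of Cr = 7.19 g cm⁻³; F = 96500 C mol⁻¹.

2390 μm

Q = I·t = 37.20 × 66240 = 2464000 C; n(e⁻) = 25.54 mol.
n(Cr) = n(e⁻)/3 = 8.512 mol, so m = 8.512 × 52 = 442.6 g.
Volume = m/ρ = 442.6 / 7.19 = 61.56 cm³.
Thickness = V/A = 61.56 / 258 = 0.239 cm = 2390 μm.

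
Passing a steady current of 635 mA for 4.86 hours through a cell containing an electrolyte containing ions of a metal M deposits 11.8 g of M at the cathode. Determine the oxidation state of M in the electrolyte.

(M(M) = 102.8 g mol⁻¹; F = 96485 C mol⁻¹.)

+1

Q = I·t = 0.6350 A × 17496 s = 11110 C, so n(e⁻) = 11110/96485 = 0.1151 mol.
n(M) deposited = 11.8 / 102.8 = 0.1148 mol.
Electrons per atom = n(e⁻)/n(M) = 0.1151 / 0.1148 = 1.00 ≈ 1, so the ion is M⁺.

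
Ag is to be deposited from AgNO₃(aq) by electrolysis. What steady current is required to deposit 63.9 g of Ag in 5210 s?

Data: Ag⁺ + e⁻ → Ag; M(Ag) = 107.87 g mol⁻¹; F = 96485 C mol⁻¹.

11.0 A

n(Ag) = 63.9 / 107.87 = 0.5924 mol.
n(e⁻) = 1 × 0.5924 = 0.5924 mol.
Q = n(e⁻)·F = 0.5924 × 96485 = 57160 C.
I = Q/t = 57160 / 5210.0 s = 11.0 A.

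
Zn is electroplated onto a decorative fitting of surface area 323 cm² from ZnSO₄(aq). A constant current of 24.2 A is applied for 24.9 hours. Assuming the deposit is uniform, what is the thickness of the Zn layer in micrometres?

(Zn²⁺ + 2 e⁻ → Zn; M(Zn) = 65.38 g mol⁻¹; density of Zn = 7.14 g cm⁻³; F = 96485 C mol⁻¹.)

Q = I·t = 24.20 × 89640 = 2169000 C; n(e⁻) = 22.48 mol.
n(Zn) = n(e⁻)/2 = 11.24 mol, so m = 11.24 × 65.38 = 735.0 g.
Volume = m/ρ = 735.0 / 7.14 = 102.9 cm³.
Thickness = V/A = 102.9 / 323 = 0.319 cm = 3190 μm.

3190 μm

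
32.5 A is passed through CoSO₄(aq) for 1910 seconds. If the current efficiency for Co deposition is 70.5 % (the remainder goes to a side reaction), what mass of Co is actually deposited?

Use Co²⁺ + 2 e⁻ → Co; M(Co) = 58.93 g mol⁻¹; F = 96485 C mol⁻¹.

Q = I·t = 32.50 × 1910.0 = 62080 C.
n(e⁻) = 62080/96485 = 0.6434 mol; theoretically n(Co) = 0.6434/2 = 0.3217 mol, m_theo = 18.96 g.
At 70.5 % efficiency, m_actual = 0.705 × 18.96 = 13.4 g.

13.4 g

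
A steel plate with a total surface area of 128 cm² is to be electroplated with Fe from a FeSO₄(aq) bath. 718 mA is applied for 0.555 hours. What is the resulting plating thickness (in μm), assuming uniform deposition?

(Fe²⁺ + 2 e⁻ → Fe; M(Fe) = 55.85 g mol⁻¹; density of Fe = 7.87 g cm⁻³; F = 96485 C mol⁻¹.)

4.12 μm

Q = I·t = 0.7180 × 1998.0 = 1435 C; n(e⁻) = 0.01487 mol.
n(Fe) = n(e⁻)/2 = 0.007434 mol, so m = 0.007434 × 55.85 = 0.4152 g.
Volume = m/ρ = 0.4152 / 7.87 = 0.05276 cm³.
Thickness = V/A = 0.05276 / 128 = 4.12 × 10⁻⁴ cm = 4.12 μm.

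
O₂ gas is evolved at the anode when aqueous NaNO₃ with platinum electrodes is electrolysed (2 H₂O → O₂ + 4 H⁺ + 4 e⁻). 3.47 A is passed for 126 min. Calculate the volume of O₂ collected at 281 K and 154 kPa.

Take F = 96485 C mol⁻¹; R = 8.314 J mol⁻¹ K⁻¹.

1.03 L

Q = I·t = 3.470 A × 7560.0 s = 26230 C.
n(e⁻) = Q/F = 26230 / 96485 = 0.2719 mol.
4 electrons are transferred per O₂ molecule, so n(O₂) = 0.2719 / 4 = 0.06797 mol.
V = nRT/P = (0.06797 × 8.314 × 281) / (154 × 10³ Pa) = 0.00103 m³ = 1.03 L.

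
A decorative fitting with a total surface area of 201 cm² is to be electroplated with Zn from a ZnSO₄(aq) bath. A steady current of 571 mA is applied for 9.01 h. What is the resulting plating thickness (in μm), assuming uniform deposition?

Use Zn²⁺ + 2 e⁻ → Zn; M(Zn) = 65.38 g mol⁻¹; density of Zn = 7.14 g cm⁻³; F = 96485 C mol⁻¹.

Q = I·t = 0.5710 × 32436 = 18520 C; n(e⁻) = 0.1920 mol.
n(Zn) = n(e⁻)/2 = 0.09598 mol, so m = 0.09598 × 65.38 = 6.275 g.
Volume = m/ρ = 6.275 / 7.14 = 0.8789 cm³.
Thickness = V/A = 0.8789 / 201 = 0.00437 cm = 43.7 μm.

43.7 μm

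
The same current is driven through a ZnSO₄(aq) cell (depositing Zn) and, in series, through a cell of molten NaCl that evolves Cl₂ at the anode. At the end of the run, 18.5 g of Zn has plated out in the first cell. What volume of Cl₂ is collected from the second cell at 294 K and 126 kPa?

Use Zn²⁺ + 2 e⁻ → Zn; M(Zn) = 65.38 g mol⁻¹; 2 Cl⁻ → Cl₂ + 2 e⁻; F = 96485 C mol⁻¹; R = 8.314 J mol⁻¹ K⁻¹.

n(Zn) = 18.5 / 65.38 = 0.2830 mol, so n(e⁻) = 2 × 0.2830 = 0.5659 mol.
The cells are in series, so the same 0.5659 mol of electrons passes through the second cell.
2 Cl⁻ → Cl₂ + 2 e⁻ — 2 mol e⁻ per mol Cl₂, so n(Cl₂) = 0.5659/2 = 0.2830 mol.
V = nRT/P = (0.2830 × 8.314 × 294) / (126 × 10³) = 0.00549 m³ = 5.49 L.

5.49 L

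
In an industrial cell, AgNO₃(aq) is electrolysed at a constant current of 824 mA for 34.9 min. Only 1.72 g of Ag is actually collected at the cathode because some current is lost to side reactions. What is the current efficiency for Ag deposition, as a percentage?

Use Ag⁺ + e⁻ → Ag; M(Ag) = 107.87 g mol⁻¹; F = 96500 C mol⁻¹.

Q = I·t = 0.8240 × 2094.0 = 1725 C; n(e⁻) = 1725/96500 = 0.01788 mol.
Theoretical n(Ag) = n(e⁻)/1 = 0.01788 mol, i.e. m_theo = 0.01788 × 107.87 = 1.929 g.
Efficiency = m_actual / m_theo = 1.72 / 1.929 = 89.2 %.

89.2 %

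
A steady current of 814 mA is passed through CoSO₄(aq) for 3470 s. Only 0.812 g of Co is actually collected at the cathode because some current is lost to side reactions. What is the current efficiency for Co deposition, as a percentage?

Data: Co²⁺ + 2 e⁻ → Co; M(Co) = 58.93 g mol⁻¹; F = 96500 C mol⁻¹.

Q = I·t = 0.8140 × 3470.0 = 2825 C; n(e⁻) = 2825/96500 = 0.02927 mol.
Theoretical n(Co) = n(e⁻)/2 = 0.01464 mol, i.e. m_theo = 0.01464 × 58.93 = 0.8624 g.
Efficiency = m_actual / m_theo = 0.812 / 0.8624 = 94.2 %.

94.2 %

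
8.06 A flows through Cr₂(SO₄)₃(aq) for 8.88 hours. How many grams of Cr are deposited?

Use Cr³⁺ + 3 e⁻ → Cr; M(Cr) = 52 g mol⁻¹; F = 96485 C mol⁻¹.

46.3 g

Q = I·t = 8.060 A × 31968 s = 257700 C.
n(e⁻) = Q/F = 257700 / 96485 = 2.670 mol.
Cr³⁺ + 3 e⁻ → Cr, so n(Cr) = n(e⁻)/3 = 0.8902 mol.
m = n·M = 0.8902 × 52 = 46.3 g.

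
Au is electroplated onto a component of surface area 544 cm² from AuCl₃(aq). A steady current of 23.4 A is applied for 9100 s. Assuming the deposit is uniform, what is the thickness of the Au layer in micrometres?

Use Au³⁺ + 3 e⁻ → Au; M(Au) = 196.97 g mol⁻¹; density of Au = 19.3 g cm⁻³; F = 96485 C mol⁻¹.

Q = I·t = 23.40 × 9100.0 = 212900 C; n(e⁻) = 2.207 mol.
n(Au) = n(e⁻)/3 = 0.7357 mol, so m = 0.7357 × 196.97 = 144.9 g.
Volume = m/ρ = 144.9 / 19.3 = 7.508 cm³.
Thickness = V/A = 7.508 / 544 = 0.0138 cm = 138 μm.

138 μm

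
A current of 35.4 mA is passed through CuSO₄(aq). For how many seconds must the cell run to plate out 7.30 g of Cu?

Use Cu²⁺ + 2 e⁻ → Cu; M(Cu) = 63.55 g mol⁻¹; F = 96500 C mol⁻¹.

n(Cu) = m/M = 7.30 / 63.55 = 0.1149 mol.
Each Cu atom requires 2 electrons, so n(e⁻) = 2 × 0.1149 = 0.2297 mol.
Q = n(e⁻)·F = 0.2297 × 96500 = 22170 C.
t = Q/I = 22170 / 0.03540 A = 626300 s.

6.26 × 10⁵ s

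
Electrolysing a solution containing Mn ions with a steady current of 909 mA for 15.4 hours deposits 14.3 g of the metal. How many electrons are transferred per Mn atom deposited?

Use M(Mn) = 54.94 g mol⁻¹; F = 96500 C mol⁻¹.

2

Q = I·t = 0.9090 A × 55440 s = 50390 C, so n(e⁻) = 50390/96500 = 0.5222 mol.
n(Mn) deposited = 14.3 / 54.94 = 0.2603 mol.
Electrons per atom = n(e⁻)/n(Mn) = 0.5222 / 0.2603 = 2.01 ≈ 2, so the ion is Mn²⁺.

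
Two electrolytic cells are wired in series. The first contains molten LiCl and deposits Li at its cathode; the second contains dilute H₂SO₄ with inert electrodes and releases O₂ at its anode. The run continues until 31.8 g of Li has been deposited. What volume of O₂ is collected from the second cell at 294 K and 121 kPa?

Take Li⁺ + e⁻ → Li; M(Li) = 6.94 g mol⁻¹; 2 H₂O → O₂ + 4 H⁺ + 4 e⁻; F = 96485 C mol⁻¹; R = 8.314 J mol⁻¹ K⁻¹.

23.1 L

n(Li) = 31.8 / 6.94 = 4.582 mol, so n(e⁻) = 1 × 4.582 = 4.582 mol.
The cells are in series, so the same 4.582 mol of electrons passes through the second cell.
2 H₂O → O₂ + 4 H⁺ + 4 e⁻ — 4 mol e⁻ per mol O₂, so n(O₂) = 4.582/4 = 1.146 mol.
V = nRT/P = (1.146 × 8.314 × 294) / (121 × 10³) = 0.0231 m³ = 23.1 L.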